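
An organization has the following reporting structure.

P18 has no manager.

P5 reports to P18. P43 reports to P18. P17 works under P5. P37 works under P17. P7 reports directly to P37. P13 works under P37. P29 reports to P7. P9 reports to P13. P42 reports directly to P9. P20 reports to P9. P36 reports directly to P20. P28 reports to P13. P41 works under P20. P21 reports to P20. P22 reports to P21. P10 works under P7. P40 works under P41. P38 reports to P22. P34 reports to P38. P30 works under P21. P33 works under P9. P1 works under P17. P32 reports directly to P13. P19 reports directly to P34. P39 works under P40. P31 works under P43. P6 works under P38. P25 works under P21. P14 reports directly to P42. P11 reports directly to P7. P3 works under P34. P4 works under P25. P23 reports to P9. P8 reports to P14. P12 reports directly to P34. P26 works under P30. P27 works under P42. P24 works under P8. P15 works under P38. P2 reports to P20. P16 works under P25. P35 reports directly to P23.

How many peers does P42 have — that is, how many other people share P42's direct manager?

3

P42 reports to P9. P9's other direct reports are P20, P33, P23 — 3 peers.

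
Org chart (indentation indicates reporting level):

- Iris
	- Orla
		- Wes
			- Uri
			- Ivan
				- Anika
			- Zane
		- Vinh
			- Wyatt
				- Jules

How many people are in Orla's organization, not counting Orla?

8

Orla directly manages Wes, Vinh. Under Wes: Zane, Ivan, Anika, Uri (4). Under Vinh: Wyatt, Jules (2). So Orla's organization is 2 direct reports plus everyone under them: 5 + 3 = 8.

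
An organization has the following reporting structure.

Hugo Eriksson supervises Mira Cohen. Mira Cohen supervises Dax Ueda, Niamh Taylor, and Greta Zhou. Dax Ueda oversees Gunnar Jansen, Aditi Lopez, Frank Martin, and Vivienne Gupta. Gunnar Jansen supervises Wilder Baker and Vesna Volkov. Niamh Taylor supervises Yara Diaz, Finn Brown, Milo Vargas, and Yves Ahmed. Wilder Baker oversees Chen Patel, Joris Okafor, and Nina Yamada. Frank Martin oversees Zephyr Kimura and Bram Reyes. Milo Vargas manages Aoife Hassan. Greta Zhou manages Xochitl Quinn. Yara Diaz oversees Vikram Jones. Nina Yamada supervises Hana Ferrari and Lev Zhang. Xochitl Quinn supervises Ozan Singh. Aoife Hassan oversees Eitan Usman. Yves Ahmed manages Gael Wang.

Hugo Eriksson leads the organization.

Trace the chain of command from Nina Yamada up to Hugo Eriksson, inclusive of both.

Nina Yamada reports to Wilder Baker. Wilder Baker reports to Gunnar Jansen. Gunnar Jansen reports to Dax Ueda. Dax Ueda reports to Mira Cohen. Mira Cohen reports to Hugo Eriksson. Hugo Eriksson is at the top.

Nina Yamada -> Wilder Baker -> Gunnar Jansen -> Dax Ueda -> Mira Cohen -> Hugo Eriksson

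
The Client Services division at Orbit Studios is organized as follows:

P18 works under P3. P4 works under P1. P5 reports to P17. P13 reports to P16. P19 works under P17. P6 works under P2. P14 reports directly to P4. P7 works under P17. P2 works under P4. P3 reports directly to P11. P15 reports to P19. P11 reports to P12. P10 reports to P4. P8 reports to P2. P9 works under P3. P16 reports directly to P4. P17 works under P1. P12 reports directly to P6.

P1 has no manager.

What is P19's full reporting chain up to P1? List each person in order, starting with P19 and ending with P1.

P19 reports to P17. P17 reports to P1. P1 is at the top.

P19 -> P17 -> P1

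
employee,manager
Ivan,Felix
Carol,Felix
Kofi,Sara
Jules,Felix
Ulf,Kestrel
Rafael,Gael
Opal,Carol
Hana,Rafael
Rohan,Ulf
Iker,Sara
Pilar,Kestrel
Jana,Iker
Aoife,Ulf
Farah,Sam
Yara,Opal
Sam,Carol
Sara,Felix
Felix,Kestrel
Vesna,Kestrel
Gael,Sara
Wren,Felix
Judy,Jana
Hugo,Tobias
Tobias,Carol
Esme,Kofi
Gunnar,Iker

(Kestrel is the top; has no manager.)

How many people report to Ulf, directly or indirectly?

2

Ulf directly manages Aoife, Rohan. Aoife has no reports. Rohan has no reports. So Ulf's organization is 2 direct reports plus everyone under them: 1 + 1 = 2.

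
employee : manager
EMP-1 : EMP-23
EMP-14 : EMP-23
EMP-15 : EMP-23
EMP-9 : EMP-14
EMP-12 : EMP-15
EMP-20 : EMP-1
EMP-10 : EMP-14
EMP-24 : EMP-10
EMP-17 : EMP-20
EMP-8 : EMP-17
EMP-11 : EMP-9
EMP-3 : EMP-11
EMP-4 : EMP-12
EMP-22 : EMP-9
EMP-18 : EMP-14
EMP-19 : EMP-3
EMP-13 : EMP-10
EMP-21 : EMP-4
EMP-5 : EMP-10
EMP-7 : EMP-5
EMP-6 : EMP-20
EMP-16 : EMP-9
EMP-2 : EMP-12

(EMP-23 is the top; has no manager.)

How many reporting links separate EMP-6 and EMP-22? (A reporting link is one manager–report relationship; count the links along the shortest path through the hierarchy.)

6

EMP-6 is 3 levels below EMP-23, and EMP-22 is 3 levels below EMP-23 (their lowest common manager). The shortest path runs up from EMP-6 to EMP-23 and back down to EMP-22: 3 + 3 = 6 links.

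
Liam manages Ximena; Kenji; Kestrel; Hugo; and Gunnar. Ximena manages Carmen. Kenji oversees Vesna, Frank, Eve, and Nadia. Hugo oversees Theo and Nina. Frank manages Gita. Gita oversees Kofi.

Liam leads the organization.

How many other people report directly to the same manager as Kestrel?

Kestrel reports to Liam. Liam's other direct reports are Ximena, Kenji, Hugo, Gunnar — 4 peers.

4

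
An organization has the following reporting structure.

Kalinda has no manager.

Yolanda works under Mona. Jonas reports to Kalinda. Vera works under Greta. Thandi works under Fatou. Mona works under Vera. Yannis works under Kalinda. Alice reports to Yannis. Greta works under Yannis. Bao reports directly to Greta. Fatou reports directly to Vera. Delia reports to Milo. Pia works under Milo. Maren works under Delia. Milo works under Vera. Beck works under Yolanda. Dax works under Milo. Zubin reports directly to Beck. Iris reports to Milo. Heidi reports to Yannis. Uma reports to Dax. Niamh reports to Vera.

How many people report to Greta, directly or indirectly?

16

Greta directly manages Vera, Bao. Under Vera: Niamh, Fatou, Thandi, Milo, Delia, Maren, Dax, Uma, Iris, Pia, Mona, Yolanda, Beck, Zubin (14). Bao has no reports. So Greta's organization is 2 direct reports plus everyone under them: 15 + 1 = 16.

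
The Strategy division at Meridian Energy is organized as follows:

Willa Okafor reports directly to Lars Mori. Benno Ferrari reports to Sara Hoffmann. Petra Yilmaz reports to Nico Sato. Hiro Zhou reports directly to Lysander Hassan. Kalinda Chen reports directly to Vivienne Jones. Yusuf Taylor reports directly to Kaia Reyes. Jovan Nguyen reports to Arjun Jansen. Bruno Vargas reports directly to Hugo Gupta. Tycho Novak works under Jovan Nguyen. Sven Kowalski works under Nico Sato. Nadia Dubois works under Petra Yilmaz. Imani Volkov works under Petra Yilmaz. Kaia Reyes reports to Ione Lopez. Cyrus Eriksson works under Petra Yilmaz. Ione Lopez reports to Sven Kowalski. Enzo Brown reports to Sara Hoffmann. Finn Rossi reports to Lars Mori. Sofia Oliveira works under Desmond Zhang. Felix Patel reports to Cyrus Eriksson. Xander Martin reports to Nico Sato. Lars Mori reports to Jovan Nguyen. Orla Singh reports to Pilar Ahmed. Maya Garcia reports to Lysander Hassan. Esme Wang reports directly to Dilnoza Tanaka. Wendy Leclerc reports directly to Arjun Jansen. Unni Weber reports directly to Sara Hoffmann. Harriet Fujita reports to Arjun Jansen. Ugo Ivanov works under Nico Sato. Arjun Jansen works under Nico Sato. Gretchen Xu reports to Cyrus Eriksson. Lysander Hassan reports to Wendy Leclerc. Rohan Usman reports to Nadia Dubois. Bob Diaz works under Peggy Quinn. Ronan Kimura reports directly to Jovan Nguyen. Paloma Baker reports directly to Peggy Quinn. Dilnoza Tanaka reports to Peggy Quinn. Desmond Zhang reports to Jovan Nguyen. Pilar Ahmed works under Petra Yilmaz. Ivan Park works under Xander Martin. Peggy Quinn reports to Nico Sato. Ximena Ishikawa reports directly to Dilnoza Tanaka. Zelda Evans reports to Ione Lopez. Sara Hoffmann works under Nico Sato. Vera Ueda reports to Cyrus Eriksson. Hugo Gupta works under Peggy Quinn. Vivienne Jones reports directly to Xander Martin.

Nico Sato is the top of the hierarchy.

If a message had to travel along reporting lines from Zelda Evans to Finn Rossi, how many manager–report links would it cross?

Zelda Evans is 3 levels below Nico Sato, and Finn Rossi is 4 levels below Nico Sato (their lowest common manager). The shortest path runs up from Zelda Evans to Nico Sato and back down to Finn Rossi: 3 + 4 = 7 links.

7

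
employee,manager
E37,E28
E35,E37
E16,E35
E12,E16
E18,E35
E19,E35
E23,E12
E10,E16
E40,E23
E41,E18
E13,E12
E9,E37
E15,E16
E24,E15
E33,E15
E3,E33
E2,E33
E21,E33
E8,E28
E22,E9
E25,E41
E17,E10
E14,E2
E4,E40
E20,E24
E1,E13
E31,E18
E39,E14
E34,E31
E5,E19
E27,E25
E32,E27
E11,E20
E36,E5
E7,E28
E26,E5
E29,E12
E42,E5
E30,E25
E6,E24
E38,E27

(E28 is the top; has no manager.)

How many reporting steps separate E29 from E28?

Chain from E29 up to E28: E29 → E12 → E16 → E35 → E37 → E28. That is 5 steps up, so E29 is 5 levels below E28.

5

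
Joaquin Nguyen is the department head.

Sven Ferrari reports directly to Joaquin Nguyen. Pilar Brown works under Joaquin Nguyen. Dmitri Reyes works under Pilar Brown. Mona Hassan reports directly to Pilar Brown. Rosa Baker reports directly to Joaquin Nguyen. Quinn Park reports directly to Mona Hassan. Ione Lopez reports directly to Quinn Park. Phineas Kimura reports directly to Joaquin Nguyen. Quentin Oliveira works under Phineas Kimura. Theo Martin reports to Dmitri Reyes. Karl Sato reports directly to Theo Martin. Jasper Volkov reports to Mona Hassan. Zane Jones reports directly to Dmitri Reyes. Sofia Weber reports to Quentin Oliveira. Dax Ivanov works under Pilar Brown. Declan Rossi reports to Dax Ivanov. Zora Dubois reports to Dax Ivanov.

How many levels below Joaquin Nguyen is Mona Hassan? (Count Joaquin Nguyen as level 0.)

Chain from Mona Hassan up to Joaquin Nguyen: Mona Hassan → Pilar Brown → Joaquin Nguyen. That is 2 steps up, so Mona Hassan is 2 levels below Joaquin Nguyen.

2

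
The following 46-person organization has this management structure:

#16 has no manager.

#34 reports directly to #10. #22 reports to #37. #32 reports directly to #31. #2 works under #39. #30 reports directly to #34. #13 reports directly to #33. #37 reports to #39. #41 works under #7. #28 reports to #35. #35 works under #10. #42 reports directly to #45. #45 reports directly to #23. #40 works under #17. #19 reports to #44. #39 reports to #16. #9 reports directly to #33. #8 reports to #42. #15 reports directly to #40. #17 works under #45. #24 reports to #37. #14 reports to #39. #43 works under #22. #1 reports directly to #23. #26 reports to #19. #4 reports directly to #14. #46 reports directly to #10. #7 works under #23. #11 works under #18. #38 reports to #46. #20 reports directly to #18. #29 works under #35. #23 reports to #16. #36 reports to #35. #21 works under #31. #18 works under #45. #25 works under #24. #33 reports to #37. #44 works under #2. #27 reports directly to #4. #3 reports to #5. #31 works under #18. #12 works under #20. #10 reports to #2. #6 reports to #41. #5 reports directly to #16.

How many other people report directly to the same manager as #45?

2

#45 reports to #23. #23's other direct reports are #7, #1 — 2 peers.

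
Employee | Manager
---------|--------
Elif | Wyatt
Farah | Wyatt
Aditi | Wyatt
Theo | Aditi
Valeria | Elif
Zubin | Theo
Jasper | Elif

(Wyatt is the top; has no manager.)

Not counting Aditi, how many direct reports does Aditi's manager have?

2

Aditi reports to Wyatt. Wyatt's other direct reports are Elif, Farah — 2 peers.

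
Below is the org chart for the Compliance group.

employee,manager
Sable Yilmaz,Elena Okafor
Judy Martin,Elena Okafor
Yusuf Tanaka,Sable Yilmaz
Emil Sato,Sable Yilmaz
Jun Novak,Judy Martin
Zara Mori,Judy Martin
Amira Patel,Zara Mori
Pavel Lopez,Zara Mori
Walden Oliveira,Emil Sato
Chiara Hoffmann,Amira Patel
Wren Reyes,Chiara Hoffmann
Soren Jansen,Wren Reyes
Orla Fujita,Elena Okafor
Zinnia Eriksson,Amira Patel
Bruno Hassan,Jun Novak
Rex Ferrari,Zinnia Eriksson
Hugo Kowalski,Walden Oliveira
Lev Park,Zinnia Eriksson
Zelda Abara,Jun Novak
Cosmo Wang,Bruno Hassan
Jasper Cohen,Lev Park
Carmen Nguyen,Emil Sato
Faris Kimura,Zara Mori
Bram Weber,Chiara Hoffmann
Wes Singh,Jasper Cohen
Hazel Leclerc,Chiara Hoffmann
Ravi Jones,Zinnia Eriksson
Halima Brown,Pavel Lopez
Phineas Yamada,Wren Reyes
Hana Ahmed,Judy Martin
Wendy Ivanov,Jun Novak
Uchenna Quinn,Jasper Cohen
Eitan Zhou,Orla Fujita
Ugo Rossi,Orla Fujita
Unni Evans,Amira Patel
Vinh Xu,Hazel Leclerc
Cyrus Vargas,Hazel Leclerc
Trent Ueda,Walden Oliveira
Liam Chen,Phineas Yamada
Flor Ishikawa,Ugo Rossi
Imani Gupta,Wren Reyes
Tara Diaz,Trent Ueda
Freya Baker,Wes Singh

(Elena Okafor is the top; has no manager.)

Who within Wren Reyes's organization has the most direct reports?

Direct-report counts within Wren Reyes's organization: Wren Reyes has 3; Phineas Yamada has 1. The largest is 3, held by Wren Reyes.

Wren Reyes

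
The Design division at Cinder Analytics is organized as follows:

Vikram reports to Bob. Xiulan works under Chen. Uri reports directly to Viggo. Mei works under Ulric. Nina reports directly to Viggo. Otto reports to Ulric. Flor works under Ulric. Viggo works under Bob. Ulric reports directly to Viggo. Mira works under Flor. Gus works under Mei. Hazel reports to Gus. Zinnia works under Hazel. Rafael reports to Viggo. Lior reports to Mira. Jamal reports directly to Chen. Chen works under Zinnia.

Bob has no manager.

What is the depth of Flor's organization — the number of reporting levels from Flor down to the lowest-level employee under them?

2

The longest chain under Flor runs Flor → Mira → Lior, which is 2 levels below Flor.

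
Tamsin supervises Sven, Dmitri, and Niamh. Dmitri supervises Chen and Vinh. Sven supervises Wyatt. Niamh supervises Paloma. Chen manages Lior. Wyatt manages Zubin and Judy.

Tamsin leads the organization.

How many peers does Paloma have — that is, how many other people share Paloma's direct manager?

0

Paloma reports to Niamh, and Niamh has no other direct reports. Paloma has 0 peers.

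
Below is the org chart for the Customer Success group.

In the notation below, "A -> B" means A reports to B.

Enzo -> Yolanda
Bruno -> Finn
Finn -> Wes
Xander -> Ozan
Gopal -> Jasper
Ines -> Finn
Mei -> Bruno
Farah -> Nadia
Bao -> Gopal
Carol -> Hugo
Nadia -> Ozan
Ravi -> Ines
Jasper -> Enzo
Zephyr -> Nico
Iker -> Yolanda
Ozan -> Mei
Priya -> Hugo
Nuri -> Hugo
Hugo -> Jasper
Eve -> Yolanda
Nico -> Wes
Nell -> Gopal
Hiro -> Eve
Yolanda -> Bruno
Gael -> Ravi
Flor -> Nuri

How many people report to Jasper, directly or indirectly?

8

Jasper directly manages Hugo, Gopal. Under Hugo: Carol, Priya, Nuri, Flor (4). Under Gopal: Nell, Bao (2). So Jasper's organization is 2 direct reports plus everyone under them: 5 + 3 = 8.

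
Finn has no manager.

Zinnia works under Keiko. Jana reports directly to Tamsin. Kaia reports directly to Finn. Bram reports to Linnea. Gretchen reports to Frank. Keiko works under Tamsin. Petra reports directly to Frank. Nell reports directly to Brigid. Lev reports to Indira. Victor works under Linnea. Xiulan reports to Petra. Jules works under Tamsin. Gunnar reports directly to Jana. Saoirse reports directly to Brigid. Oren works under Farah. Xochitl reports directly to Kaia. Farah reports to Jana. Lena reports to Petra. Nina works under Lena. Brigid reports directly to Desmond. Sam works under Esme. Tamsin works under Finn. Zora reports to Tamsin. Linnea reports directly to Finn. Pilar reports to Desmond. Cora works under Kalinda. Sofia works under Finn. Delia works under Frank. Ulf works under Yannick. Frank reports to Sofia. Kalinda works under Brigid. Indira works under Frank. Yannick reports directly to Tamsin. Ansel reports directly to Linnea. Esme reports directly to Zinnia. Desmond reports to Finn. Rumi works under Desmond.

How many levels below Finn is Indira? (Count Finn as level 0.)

Chain from Indira up to Finn: Indira → Frank → Sofia → Finn. That is 3 steps up, so Indira is 3 levels below Finn.

3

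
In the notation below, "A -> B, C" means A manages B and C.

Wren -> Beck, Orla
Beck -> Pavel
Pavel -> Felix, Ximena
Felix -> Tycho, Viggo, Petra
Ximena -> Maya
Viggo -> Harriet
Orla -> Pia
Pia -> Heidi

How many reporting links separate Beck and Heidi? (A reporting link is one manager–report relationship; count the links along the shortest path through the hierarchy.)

Beck is 1 level below Wren, and Heidi is 3 levels below Wren (their lowest common manager). The shortest path runs up from Beck to Wren and back down to Heidi: 1 + 3 = 4 links.

4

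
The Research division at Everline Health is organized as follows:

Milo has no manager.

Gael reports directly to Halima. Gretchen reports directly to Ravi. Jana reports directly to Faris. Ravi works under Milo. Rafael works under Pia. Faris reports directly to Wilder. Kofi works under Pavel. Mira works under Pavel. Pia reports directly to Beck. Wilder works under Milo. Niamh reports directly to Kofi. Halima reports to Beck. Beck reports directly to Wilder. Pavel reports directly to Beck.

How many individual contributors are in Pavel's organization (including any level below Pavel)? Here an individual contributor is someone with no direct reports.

The people in Pavel's organization with no one reporting to them are Mira, Niamh. That is 2.

2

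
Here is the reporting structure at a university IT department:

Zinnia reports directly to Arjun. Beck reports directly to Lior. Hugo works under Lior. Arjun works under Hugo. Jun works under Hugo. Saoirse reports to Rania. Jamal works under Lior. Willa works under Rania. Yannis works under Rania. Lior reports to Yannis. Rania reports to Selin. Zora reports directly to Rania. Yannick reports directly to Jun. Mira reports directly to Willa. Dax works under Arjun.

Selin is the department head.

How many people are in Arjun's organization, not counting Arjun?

2

Arjun directly manages Zinnia, Dax. Zinnia has no reports. Dax has no reports. So Arjun's organization is 2 direct reports plus everyone under them: 1 + 1 = 2.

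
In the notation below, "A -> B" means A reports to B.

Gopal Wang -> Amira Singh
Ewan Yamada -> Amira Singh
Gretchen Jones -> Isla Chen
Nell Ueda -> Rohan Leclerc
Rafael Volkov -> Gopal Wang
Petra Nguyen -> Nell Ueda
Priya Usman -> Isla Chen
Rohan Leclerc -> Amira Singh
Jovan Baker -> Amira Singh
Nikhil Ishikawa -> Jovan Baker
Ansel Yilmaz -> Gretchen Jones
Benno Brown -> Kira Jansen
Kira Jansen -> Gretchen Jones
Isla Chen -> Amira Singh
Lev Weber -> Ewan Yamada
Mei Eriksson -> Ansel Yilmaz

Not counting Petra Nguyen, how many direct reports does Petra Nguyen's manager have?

Petra Nguyen reports to Nell Ueda, and Nell Ueda has no other direct reports. Petra Nguyen has 0 peers.

0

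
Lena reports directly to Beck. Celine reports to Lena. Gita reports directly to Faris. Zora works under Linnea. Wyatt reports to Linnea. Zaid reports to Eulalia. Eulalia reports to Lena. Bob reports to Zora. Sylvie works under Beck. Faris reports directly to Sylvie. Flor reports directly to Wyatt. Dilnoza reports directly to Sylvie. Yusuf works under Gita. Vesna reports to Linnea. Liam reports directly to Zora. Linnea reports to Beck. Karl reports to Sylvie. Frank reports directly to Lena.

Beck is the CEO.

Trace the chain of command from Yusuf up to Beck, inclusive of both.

Yusuf -> Gita -> Faris -> Sylvie -> Beck

Yusuf reports to Gita. Gita reports to Faris. Faris reports to Sylvie. Sylvie reports to Beck. Beck is at the top.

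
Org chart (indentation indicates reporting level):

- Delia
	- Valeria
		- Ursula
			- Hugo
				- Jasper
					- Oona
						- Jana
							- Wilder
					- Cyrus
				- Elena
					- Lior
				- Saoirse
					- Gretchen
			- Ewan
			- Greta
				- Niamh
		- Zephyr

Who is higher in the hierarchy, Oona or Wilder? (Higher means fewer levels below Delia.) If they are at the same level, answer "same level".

Oona is 5 levels below Delia; Wilder is 7. Oona is higher.

Oona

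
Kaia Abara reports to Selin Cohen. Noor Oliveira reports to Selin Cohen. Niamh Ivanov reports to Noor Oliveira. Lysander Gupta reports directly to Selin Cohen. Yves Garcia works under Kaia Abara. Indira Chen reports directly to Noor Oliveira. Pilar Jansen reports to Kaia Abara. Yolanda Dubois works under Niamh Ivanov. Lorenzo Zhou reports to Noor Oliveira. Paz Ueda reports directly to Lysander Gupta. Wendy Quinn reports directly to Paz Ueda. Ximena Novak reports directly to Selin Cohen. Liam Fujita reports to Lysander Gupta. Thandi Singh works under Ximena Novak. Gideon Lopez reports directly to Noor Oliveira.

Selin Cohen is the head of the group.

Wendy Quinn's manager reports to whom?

Wendy Quinn reports to Paz Ueda, and Paz Ueda reports to Lysander Gupta. So Wendy Quinn's skip-level manager is Lysander Gupta.

Lysander Gupta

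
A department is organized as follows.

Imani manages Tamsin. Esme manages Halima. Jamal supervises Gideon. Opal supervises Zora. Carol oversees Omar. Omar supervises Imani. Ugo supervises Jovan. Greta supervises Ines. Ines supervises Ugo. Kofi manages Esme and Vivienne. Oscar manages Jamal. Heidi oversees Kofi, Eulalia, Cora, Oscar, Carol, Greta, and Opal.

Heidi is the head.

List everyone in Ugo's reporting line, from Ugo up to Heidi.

Ugo -> Ines -> Greta -> Heidi

Ugo reports to Ines. Ines reports to Greta. Greta reports to Heidi. Heidi is at the top.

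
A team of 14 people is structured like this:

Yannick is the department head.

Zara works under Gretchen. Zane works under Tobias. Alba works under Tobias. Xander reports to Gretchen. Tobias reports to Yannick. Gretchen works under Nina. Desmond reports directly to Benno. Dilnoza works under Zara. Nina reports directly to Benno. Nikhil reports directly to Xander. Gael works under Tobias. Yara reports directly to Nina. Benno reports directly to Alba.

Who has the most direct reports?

Direct-report counts: Yannick has 1; Tobias has 3; Alba has 1; Benno has 2; Nina has 2; Gretchen has 2; Xander has 1; Zara has 1. The largest is 3, held by Tobias.

Tobias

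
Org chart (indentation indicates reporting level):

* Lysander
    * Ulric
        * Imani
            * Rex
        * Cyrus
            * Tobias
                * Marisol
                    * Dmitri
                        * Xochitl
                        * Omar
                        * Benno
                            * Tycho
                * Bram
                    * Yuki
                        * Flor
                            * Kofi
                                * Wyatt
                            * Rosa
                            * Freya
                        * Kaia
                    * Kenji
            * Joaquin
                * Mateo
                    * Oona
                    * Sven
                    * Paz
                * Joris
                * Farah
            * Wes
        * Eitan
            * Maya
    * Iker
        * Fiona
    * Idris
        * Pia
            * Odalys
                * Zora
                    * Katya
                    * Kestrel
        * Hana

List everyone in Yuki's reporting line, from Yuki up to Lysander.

Yuki -> Bram -> Tobias -> Cyrus -> Ulric -> Lysander

Yuki reports to Bram. Bram reports to Tobias. Tobias reports to Cyrus. Cyrus reports to Ulric. Ulric reports to Lysander. Lysander is at the top.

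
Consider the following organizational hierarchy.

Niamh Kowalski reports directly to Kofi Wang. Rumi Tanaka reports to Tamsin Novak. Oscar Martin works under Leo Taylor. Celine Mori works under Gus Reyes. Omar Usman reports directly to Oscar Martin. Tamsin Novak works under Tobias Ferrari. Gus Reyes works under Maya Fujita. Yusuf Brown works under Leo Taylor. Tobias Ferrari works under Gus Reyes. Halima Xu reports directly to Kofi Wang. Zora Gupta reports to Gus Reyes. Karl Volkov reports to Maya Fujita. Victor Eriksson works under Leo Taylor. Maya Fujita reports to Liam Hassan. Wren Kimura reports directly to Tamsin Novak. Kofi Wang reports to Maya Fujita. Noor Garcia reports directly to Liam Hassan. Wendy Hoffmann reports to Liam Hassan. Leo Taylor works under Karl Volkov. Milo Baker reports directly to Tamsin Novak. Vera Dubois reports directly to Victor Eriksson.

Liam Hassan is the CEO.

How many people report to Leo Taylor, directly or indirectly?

Leo Taylor directly manages Victor Eriksson, Oscar Martin, Yusuf Brown. Under Victor Eriksson: Vera Dubois (1). Under Oscar Martin: Omar Usman (1). Yusuf Brown has no reports. So Leo Taylor's organization is 3 direct reports plus everyone under them: 2 + 2 + 1 = 5.

5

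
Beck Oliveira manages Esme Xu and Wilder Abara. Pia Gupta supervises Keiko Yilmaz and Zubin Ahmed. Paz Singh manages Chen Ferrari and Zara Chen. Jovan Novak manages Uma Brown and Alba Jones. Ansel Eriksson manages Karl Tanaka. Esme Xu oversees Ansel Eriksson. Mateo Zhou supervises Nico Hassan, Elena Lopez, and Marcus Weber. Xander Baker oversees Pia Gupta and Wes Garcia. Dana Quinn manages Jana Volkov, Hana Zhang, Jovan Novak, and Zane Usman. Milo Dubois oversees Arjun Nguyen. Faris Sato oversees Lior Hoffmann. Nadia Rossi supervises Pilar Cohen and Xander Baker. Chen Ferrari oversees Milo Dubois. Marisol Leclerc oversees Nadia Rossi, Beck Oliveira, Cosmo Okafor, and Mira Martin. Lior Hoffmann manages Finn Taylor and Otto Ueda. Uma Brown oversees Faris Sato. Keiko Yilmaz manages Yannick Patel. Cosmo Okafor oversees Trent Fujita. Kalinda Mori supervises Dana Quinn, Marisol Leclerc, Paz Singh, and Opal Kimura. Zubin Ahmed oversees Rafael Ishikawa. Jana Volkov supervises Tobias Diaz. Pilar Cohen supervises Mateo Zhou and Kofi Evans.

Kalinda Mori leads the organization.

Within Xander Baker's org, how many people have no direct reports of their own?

The people in Xander Baker's organization with no one reporting to them are Wes Garcia, Rafael Ishikawa, Yannick Patel. That is 3.

3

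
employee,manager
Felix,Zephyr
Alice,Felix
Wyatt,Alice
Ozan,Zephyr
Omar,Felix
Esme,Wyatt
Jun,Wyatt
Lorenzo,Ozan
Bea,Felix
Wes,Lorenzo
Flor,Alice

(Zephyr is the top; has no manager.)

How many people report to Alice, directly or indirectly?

4

Alice directly manages Wyatt, Flor. Under Wyatt: Jun, Esme (2). Flor has no reports. So Alice's organization is 2 direct reports plus everyone under them: 3 + 1 = 4.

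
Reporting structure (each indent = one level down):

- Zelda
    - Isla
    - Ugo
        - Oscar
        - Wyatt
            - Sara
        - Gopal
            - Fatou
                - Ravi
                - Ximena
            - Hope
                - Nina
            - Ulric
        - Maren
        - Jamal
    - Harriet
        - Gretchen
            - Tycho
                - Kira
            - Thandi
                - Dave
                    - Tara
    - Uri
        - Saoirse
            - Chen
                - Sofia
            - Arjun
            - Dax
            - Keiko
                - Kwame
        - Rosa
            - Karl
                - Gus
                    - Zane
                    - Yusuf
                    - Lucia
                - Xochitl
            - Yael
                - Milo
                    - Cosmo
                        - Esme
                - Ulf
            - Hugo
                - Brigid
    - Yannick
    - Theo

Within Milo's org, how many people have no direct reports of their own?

1

The only person in Milo's organization with no one reporting to them is Esme. That is 1.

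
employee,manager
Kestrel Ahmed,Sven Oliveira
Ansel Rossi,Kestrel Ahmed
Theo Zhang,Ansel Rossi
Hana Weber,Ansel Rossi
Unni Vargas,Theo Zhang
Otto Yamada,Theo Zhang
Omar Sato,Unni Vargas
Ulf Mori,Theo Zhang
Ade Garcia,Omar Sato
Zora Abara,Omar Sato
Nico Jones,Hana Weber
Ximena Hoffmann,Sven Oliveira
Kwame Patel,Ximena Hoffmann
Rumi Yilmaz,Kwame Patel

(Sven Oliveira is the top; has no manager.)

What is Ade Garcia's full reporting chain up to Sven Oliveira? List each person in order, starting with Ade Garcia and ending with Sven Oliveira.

Ade Garcia reports to Omar Sato. Omar Sato reports to Unni Vargas. Unni Vargas reports to Theo Zhang. Theo Zhang reports to Ansel Rossi. Ansel Rossi reports to Kestrel Ahmed. Kestrel Ahmed reports to Sven Oliveira. Sven Oliveira is at the top.

Ade Garcia -> Omar Sato -> Unni Vargas -> Theo Zhang -> Ansel Rossi -> Kestrel Ahmed -> Sven Oliveira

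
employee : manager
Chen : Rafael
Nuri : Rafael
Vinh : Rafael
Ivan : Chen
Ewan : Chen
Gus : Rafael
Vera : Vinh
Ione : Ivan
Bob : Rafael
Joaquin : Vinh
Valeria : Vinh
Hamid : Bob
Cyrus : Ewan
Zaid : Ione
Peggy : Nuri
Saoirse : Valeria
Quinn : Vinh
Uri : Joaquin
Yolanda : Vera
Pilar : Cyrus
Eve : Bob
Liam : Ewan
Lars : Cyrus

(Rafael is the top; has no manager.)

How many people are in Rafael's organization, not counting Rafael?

Rafael directly manages Chen, Nuri, Vinh, Gus, Bob. Under Chen: Ewan, Liam, Cyrus, Lars, Pilar, Ivan, Ione, Zaid (8). Under Nuri: Peggy (1). Under Vinh: Quinn, Valeria, Saoirse, Joaquin, Uri, Vera, Yolanda (7). Gus has no reports. Under Bob: Eve, Hamid (2). So Rafael's organization is 5 direct reports plus everyone under them: 9 + 2 + 8 + 1 + 3 = 23.

23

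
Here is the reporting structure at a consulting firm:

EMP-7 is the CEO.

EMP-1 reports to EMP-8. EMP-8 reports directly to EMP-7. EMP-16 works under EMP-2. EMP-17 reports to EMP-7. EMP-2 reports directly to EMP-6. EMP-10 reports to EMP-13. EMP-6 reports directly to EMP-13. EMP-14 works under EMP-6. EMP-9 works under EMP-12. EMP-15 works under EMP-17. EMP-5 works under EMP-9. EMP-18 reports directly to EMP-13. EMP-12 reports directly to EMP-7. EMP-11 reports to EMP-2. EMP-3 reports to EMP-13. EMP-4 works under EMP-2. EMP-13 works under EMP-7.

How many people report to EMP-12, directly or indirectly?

EMP-12 directly manages EMP-9. Under EMP-9: EMP-5 (1). That's 2 in total.

2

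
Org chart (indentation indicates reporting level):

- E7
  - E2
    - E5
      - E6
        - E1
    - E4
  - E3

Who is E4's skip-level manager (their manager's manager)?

E7

E4 reports to E2, and E2 reports to E7. So E4's skip-level manager is E7.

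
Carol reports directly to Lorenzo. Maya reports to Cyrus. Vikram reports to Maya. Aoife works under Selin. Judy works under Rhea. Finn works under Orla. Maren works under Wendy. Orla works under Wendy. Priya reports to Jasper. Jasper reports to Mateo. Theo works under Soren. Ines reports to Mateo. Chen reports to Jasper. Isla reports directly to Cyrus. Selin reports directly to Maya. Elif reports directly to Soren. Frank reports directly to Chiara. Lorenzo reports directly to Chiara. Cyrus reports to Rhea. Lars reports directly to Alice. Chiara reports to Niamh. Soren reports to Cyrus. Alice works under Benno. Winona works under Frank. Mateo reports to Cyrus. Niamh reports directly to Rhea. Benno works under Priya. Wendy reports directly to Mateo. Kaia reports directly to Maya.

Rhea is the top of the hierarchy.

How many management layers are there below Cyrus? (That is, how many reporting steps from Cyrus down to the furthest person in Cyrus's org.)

The longest chain under Cyrus runs Cyrus → Mateo → Jasper → Priya → Benno → Alice → Lars, which is 6 levels below Cyrus.

6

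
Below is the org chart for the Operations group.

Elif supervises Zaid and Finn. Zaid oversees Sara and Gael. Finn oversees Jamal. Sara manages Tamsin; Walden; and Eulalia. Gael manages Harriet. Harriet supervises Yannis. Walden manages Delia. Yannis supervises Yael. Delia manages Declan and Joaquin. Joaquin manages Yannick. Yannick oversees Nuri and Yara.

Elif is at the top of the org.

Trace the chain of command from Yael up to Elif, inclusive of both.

Yael reports to Yannis. Yannis reports to Harriet. Harriet reports to Gael. Gael reports to Zaid. Zaid reports to Elif. Elif is at the top.

Yael -> Yannis -> Harriet -> Gael -> Zaid -> Elif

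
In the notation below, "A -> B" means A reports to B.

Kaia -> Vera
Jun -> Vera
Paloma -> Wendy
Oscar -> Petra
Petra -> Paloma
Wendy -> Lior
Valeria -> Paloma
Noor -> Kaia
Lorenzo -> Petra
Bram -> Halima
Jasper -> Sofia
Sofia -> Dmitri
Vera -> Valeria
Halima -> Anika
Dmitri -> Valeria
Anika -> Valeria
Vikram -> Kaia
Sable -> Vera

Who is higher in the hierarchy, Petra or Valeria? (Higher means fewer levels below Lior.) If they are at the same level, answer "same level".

Both Petra and Valeria are 3 levels below Lior.

same level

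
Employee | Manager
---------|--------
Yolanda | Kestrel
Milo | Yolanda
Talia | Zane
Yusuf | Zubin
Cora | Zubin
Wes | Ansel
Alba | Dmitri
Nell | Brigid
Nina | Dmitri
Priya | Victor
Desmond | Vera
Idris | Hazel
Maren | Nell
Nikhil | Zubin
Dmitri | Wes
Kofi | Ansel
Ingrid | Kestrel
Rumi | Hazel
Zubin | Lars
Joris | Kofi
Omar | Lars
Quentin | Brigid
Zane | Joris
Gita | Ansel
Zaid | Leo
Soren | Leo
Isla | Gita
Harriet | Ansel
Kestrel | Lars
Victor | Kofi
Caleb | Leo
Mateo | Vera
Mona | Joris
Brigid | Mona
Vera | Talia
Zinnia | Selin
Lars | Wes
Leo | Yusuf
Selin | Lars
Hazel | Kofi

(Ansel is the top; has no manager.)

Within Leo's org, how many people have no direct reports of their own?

3

The people in Leo's organization with no one reporting to them are Zaid, Caleb, Soren. That is 3.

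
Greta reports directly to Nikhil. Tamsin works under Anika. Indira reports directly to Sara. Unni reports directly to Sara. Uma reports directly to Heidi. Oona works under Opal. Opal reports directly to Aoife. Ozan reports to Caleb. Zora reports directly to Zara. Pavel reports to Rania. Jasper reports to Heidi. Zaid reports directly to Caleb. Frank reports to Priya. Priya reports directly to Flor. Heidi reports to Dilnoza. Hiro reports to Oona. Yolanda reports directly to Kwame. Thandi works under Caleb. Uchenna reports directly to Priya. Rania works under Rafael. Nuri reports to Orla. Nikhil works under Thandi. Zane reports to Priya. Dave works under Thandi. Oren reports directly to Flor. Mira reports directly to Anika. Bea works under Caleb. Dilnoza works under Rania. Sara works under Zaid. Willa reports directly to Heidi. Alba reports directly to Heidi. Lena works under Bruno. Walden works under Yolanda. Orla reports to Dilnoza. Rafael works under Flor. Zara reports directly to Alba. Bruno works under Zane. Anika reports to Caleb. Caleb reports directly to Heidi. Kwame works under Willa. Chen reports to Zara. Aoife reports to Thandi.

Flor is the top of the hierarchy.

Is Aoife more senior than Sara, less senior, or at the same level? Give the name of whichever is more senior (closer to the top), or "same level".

same level

Both Aoife and Sara are 7 levels below Flor.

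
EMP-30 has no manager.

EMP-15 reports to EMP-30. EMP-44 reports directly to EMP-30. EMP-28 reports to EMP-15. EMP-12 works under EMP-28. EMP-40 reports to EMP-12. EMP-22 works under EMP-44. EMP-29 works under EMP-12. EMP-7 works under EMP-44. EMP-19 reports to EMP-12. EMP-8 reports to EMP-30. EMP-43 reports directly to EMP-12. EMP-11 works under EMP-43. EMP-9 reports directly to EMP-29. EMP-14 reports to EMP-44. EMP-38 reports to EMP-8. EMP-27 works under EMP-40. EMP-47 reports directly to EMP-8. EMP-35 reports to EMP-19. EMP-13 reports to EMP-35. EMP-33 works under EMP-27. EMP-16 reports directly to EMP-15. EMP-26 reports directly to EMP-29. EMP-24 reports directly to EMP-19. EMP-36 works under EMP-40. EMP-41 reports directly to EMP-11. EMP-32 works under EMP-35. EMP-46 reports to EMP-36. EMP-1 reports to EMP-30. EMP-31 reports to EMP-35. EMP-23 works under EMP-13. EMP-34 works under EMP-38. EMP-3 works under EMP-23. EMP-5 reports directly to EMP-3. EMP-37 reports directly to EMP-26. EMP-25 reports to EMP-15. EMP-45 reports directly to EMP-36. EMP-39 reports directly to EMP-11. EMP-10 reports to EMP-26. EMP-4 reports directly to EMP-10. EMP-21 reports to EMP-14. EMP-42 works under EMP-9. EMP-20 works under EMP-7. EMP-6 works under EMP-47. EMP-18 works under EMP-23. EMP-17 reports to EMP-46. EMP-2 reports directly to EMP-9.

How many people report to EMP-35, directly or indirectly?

7

EMP-35 directly manages EMP-13, EMP-32, EMP-31. Under EMP-13: EMP-23, EMP-18, EMP-3, EMP-5 (4). EMP-32 has no reports. EMP-31 has no reports. So EMP-35's organization is 3 direct reports plus everyone under them: 5 + 1 + 1 = 7.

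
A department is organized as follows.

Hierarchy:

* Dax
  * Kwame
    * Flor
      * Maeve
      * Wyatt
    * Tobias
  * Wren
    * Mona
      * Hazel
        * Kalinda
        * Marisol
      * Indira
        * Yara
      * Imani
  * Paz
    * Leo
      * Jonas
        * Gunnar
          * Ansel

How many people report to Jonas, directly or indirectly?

2

Jonas directly manages Gunnar. Under Gunnar: Ansel (1). That's 2 in total.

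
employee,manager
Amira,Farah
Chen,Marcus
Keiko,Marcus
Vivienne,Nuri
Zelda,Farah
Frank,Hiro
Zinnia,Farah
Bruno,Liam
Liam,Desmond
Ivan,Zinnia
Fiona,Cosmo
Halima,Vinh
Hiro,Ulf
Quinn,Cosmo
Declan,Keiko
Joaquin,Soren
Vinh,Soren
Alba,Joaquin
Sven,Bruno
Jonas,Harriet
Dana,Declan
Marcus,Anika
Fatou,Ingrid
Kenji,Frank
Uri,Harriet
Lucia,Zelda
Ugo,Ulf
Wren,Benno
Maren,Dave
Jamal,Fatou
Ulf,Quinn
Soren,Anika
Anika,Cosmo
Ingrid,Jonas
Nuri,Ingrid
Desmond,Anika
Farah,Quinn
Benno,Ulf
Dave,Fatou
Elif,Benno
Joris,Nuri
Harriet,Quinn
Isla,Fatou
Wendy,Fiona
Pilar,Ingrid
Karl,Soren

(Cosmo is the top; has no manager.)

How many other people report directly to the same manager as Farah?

Farah reports to Quinn. Quinn's other direct reports are Harriet, Ulf — 2 peers.

2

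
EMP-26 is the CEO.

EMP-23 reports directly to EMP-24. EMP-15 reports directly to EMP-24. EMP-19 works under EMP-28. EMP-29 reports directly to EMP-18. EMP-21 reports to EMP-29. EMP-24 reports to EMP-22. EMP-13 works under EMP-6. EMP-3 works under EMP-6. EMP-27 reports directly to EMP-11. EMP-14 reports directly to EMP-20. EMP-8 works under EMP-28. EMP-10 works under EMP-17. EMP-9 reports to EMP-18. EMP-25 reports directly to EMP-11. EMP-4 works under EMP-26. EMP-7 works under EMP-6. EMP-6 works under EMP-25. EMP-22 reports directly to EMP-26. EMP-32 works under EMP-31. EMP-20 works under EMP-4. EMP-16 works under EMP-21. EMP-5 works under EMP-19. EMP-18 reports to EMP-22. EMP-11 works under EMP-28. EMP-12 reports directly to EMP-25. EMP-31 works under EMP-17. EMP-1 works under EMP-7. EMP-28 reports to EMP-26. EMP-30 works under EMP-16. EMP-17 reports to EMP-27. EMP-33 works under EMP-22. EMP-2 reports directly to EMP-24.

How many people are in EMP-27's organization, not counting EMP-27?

4

EMP-27 directly manages EMP-17. Under EMP-17: EMP-10, EMP-31, EMP-32 (3). That's 4 in total.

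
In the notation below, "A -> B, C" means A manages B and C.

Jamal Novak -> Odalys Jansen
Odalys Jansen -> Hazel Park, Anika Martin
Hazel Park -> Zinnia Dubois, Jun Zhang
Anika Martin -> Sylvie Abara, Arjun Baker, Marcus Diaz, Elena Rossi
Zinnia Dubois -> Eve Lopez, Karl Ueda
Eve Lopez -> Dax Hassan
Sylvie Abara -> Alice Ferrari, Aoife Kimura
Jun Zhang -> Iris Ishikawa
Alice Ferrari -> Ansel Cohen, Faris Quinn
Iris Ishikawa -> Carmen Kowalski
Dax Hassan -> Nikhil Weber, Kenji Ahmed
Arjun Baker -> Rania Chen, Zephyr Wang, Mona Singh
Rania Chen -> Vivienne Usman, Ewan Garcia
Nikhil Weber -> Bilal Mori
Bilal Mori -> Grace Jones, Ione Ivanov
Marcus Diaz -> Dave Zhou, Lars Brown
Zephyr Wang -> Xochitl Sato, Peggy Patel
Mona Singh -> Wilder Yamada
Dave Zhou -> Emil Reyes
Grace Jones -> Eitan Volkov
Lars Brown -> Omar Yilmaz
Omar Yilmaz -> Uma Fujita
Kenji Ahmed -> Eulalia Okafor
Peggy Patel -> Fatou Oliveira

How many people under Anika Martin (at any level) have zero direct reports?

11

The people in Anika Martin's organization with no one reporting to them are Elena Rossi, Uma Fujita, Emil Reyes, Wilder Yamada, Fatou Oliveira, Xochitl Sato, Ewan Garcia, Vivienne Usman, Aoife Kimura, Faris Quinn, Ansel Cohen. That is 11.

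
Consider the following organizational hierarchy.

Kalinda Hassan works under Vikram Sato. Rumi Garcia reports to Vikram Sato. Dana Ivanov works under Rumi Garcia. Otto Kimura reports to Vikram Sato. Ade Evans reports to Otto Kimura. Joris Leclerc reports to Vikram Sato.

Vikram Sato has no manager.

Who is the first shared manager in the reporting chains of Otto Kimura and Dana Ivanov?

Vikram Sato

Otto Kimura's chain of managers is Vikram Sato. Dana Ivanov's chain of managers is Rumi Garcia, Vikram Sato. The first manager that appears in both chains is Vikram Sato.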